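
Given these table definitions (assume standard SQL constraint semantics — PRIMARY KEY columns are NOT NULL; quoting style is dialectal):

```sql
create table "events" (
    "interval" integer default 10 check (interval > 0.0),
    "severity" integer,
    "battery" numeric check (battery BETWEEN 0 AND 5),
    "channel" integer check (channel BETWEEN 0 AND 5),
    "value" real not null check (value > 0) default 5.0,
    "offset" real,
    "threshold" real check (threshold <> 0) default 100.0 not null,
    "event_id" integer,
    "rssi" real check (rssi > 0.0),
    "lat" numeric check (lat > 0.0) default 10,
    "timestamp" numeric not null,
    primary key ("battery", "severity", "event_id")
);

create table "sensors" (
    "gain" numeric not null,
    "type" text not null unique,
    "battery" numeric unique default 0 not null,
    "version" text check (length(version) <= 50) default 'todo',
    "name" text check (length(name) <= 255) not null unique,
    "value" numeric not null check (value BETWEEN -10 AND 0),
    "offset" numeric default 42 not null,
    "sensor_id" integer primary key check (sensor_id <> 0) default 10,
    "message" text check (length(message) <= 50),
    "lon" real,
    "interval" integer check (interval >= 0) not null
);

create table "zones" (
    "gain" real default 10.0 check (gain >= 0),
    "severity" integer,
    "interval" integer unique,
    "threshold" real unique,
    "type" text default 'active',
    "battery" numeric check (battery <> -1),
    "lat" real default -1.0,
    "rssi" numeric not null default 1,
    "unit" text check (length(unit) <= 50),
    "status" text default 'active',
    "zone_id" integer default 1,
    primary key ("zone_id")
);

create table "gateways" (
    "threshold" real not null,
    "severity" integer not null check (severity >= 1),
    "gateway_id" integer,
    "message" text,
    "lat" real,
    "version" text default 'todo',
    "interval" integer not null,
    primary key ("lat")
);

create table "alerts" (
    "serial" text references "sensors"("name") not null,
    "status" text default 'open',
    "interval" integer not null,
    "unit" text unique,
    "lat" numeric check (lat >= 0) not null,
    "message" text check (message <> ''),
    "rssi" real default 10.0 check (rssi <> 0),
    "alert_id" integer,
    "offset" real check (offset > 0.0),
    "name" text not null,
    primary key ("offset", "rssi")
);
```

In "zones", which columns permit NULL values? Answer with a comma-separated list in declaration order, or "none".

gain, severity, interval, threshold, type, battery, lat, unit, status

- gain: CHECK does not forbid NULL (a CHECK constraint passes when its expression is NULL) → nullable.
- severity: no NOT NULL constraint applies → nullable.
- interval: UNIQUE does not imply NOT NULL → nullable.
- threshold: UNIQUE does not imply NOT NULL → nullable.
- type: DEFAULT only fills an omitted column; an explicit NULL is still allowed → nullable.
- battery: CHECK does not forbid NULL (a CHECK constraint passes when its expression is NULL) → nullable.
- lat: DEFAULT only fills an omitted column; an explicit NULL is still allowed → nullable.
- rssi: declared NOT NULL → not nullable.
- unit: CHECK does not forbid NULL (a CHECK constraint passes when its expression is NULL) → nullable.
- status: DEFAULT only fills an omitted column; an explicit NULL is still allowed → nullable.
- zone_id: part of the PRIMARY KEY, which implies NOT NULL → not nullable.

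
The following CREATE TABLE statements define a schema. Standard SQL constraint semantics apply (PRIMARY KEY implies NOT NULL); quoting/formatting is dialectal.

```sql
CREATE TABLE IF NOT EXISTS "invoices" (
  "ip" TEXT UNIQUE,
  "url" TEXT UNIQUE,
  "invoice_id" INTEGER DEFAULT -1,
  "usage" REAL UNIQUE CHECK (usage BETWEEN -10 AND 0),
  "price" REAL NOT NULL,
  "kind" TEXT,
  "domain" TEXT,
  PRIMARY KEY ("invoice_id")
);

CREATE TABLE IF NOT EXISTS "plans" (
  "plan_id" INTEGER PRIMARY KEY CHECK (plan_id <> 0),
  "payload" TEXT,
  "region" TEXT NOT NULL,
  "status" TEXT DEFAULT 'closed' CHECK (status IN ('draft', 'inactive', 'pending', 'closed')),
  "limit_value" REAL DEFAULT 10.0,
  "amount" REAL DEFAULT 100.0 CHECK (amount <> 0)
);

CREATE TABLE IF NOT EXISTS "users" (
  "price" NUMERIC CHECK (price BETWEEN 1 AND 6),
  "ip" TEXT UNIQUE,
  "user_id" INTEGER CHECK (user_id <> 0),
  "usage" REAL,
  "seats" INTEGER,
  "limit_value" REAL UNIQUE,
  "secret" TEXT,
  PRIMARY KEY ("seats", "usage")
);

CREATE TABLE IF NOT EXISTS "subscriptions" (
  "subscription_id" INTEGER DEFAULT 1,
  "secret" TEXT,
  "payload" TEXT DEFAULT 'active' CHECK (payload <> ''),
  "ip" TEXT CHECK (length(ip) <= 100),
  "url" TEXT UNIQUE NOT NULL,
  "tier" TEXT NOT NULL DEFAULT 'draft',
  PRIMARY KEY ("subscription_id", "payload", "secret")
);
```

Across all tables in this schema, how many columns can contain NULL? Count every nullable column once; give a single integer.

invoices: 5 nullable (ip, url, usage, kind, domain — PK (invoice_id) and explicit NOT NULL columns excluded).
plans: 4 nullable (payload, status, limit_value, amount — PK (plan_id) and explicit NOT NULL columns excluded).
users: 5 nullable (price, ip, user_id, limit_value, secret — PK (seats, usage) and explicit NOT NULL columns excluded).
subscriptions: 1 nullable (ip — PK (subscription_id, payload, secret) and explicit NOT NULL columns excluded).
Total: 5 + 4 + 5 + 1 = 15.

15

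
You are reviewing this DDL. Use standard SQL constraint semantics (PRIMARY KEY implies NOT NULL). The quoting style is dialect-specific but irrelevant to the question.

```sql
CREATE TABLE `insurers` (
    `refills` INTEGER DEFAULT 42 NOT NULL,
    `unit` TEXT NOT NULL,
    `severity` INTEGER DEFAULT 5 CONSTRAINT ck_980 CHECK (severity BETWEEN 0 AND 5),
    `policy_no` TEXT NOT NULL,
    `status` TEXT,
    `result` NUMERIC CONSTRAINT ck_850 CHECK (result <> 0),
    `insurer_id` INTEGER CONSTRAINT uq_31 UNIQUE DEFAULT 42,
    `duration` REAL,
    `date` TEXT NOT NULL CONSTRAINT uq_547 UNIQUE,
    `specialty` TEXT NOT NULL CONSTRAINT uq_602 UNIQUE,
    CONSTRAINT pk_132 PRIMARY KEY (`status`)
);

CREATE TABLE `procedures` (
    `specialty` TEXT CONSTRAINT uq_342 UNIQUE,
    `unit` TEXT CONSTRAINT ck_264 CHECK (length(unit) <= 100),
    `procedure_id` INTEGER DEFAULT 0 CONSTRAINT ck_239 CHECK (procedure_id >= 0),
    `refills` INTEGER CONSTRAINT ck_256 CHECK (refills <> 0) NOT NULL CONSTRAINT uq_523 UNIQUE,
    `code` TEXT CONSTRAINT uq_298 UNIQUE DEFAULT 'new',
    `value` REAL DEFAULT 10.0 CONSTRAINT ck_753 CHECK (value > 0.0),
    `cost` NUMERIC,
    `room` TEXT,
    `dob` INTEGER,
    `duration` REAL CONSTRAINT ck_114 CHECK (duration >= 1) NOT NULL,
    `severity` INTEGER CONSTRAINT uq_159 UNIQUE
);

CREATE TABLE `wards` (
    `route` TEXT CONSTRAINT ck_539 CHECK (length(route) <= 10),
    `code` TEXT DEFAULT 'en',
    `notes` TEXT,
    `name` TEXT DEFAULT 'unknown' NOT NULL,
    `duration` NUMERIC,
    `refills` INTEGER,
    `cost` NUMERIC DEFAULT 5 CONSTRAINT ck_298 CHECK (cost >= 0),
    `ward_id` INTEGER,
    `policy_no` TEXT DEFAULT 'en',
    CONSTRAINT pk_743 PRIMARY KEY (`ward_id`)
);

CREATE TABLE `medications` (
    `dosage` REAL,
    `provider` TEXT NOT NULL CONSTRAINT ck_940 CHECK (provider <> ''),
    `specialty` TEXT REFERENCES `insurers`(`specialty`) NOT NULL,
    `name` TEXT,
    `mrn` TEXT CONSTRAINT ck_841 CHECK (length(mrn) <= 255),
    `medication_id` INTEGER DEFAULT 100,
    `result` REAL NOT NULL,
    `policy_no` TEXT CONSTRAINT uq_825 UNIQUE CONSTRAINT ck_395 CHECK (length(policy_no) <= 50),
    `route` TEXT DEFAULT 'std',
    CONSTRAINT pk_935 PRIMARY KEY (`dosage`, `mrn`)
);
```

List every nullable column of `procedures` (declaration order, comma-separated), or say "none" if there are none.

- specialty: UNIQUE does not imply NOT NULL → nullable.
- unit: CHECK does not forbid NULL (a CHECK constraint passes when its expression is NULL) → nullable.
- procedure_id: CHECK does not forbid NULL (a CHECK constraint passes when its expression is NULL) → nullable.
- refills: declared NOT NULL → not nullable.
- code: UNIQUE does not imply NOT NULL → nullable.
- value: CHECK does not forbid NULL (a CHECK constraint passes when its expression is NULL) → nullable.
- cost: no NOT NULL constraint applies → nullable.
- room: no NOT NULL constraint applies → nullable.
- dob: no NOT NULL constraint applies → nullable.
- duration: declared NOT NULL → not nullable.
- severity: UNIQUE does not imply NOT NULL → nullable.

specialty, unit, procedure_id, code, value, cost, room, dob, severity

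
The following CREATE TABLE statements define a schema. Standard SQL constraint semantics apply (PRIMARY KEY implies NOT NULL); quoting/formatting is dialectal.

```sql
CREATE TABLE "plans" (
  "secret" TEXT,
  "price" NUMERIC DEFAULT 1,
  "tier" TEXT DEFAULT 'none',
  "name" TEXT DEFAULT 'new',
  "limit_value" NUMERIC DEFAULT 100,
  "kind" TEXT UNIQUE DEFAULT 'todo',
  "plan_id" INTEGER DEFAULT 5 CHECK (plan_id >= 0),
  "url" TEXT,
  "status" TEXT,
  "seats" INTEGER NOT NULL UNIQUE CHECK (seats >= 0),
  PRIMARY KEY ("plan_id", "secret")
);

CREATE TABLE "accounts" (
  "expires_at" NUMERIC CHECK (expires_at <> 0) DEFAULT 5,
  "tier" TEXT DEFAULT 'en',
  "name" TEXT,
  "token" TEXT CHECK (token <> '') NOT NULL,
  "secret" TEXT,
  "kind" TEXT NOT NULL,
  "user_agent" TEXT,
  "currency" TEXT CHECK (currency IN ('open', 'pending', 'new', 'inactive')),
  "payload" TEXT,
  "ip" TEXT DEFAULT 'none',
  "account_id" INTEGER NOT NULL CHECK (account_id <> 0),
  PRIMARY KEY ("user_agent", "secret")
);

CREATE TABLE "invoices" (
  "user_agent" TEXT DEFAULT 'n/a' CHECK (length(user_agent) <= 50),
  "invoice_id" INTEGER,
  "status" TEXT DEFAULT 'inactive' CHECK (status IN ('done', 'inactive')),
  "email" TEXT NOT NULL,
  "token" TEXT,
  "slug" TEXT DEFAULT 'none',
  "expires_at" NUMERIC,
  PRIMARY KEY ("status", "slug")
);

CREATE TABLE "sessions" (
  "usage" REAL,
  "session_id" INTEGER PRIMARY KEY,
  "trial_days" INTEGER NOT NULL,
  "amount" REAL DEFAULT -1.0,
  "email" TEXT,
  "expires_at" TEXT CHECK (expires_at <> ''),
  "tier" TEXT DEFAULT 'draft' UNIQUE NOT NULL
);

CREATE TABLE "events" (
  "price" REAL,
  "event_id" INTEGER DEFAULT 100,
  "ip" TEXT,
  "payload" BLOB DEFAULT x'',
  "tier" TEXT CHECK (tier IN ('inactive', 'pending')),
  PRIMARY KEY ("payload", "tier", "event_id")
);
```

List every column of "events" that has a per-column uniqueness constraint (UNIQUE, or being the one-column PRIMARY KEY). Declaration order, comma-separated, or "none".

- price: no UNIQUE or single-column PK constraint.
- event_id: part of a composite PRIMARY KEY — only the tuple is unique, not this column on its own.
- ip: no UNIQUE or single-column PK constraint.
- payload: part of a composite PRIMARY KEY — only the tuple is unique, not this column on its own.
- tier: part of a composite PRIMARY KEY — only the tuple is unique, not this column on its own.

none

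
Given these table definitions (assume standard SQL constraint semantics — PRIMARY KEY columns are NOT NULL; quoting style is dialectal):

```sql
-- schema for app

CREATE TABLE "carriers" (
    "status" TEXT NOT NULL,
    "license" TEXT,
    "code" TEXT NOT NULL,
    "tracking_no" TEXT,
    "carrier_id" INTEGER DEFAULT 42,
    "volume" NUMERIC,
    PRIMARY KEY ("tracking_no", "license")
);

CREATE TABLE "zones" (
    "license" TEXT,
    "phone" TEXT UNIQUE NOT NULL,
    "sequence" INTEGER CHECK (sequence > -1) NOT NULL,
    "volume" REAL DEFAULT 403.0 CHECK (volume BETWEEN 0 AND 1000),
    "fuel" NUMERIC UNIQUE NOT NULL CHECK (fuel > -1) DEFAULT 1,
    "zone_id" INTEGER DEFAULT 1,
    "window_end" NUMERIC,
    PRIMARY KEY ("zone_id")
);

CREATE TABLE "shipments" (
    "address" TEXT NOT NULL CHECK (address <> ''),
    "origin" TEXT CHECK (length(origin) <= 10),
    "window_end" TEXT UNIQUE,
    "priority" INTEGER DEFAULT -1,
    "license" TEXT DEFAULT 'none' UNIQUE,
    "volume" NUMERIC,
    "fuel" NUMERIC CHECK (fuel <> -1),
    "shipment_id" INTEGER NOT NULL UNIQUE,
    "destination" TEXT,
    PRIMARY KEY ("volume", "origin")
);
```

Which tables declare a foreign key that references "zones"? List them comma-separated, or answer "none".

none

No REFERENCES clause anywhere in the schema names zones.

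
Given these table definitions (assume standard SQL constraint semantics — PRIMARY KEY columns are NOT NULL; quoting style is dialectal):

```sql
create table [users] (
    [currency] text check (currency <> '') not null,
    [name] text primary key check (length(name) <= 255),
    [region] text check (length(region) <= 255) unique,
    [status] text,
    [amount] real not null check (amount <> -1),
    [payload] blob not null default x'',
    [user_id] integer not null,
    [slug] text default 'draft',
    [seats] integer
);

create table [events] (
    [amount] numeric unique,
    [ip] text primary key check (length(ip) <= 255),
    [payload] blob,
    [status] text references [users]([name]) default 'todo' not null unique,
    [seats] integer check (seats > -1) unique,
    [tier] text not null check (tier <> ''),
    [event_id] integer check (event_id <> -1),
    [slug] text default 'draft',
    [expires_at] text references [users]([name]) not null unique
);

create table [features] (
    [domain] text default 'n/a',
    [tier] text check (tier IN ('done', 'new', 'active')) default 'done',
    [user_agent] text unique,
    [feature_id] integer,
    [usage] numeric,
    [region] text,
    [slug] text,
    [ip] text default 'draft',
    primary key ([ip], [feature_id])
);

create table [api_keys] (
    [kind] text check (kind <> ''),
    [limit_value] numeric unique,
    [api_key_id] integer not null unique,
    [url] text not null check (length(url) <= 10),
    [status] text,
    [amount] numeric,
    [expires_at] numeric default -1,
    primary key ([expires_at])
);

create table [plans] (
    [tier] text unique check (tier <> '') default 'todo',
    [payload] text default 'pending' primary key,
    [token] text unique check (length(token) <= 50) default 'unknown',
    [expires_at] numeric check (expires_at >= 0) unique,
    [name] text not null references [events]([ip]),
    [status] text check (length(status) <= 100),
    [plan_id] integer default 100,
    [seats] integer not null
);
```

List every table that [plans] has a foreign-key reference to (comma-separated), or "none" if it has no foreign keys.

events

- name REFERENCES events(ip).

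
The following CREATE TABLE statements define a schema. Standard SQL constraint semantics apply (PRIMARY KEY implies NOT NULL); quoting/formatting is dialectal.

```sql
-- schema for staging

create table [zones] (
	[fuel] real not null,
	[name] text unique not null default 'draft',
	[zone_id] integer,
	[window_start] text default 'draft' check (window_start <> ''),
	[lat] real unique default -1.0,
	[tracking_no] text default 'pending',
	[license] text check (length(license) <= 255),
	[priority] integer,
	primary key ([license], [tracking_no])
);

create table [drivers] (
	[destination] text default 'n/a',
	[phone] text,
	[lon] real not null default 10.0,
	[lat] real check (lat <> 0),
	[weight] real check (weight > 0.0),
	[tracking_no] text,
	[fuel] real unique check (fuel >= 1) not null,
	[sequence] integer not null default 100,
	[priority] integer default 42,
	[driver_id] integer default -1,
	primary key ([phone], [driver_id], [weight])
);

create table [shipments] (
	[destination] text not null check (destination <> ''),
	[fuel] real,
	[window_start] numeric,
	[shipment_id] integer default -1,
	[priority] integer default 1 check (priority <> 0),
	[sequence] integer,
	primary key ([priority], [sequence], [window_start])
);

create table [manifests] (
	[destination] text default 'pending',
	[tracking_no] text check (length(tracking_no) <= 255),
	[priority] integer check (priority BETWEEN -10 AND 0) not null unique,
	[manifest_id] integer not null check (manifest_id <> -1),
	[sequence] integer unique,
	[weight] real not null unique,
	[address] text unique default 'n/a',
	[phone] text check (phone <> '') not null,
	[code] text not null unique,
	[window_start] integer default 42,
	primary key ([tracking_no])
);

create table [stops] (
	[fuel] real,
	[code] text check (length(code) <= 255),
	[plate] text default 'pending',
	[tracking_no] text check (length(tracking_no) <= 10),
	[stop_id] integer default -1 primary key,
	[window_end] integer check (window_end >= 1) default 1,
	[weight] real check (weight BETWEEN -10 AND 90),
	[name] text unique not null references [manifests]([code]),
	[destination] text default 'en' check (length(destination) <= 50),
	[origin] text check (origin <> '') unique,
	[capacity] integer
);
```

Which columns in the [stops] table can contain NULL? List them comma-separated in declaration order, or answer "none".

- fuel: no NOT NULL constraint applies → nullable.
- code: CHECK does not forbid NULL (a CHECK constraint passes when its expression is NULL) → nullable.
- plate: DEFAULT only fills an omitted column; an explicit NULL is still allowed → nullable.
- tracking_no: CHECK does not forbid NULL (a CHECK constraint passes when its expression is NULL) → nullable.
- stop_id: part of the PRIMARY KEY, which implies NOT NULL → not nullable.
- window_end: CHECK does not forbid NULL (a CHECK constraint passes when its expression is NULL) → nullable.
- weight: CHECK does not forbid NULL (a CHECK constraint passes when its expression is NULL) → nullable.
- name: declared NOT NULL → not nullable.
- destination: CHECK does not forbid NULL (a CHECK constraint passes when its expression is NULL) → nullable.
- origin: CHECK does not forbid NULL (a CHECK constraint passes when its expression is NULL) → nullable.
- capacity: no NOT NULL constraint applies → nullable.

fuel, code, plate, tracking_no, window_end, weight, destination, origin, capacity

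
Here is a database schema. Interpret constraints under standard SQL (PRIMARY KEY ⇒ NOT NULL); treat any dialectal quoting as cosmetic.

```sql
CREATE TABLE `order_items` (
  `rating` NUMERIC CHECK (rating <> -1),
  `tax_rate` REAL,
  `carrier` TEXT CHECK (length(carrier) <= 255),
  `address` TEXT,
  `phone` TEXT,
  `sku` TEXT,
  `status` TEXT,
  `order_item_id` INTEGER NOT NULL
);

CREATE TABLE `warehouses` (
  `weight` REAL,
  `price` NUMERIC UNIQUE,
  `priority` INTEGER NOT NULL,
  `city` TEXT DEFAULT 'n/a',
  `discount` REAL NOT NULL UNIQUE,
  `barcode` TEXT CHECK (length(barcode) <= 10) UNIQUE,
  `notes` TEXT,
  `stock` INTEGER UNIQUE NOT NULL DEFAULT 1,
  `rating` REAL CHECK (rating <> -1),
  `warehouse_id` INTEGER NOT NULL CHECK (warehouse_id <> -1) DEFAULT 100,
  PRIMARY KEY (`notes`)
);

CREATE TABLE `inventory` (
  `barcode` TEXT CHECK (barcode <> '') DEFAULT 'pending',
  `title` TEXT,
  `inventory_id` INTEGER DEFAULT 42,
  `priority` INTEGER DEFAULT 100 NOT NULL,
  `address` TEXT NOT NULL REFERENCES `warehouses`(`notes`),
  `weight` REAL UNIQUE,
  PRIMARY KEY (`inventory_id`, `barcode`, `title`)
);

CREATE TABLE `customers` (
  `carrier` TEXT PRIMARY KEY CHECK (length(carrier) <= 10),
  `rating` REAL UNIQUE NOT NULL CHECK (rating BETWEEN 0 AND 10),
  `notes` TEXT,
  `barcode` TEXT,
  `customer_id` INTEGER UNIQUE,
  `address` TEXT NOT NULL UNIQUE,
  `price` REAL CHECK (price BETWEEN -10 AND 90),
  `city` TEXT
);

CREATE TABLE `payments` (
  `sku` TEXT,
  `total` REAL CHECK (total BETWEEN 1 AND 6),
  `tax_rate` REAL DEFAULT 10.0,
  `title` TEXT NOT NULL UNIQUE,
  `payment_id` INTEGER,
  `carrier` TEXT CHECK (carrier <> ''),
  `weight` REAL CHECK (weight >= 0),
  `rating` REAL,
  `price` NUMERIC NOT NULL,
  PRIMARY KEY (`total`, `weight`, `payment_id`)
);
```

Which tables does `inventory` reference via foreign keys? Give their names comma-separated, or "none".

- address REFERENCES warehouses(notes).

warehouses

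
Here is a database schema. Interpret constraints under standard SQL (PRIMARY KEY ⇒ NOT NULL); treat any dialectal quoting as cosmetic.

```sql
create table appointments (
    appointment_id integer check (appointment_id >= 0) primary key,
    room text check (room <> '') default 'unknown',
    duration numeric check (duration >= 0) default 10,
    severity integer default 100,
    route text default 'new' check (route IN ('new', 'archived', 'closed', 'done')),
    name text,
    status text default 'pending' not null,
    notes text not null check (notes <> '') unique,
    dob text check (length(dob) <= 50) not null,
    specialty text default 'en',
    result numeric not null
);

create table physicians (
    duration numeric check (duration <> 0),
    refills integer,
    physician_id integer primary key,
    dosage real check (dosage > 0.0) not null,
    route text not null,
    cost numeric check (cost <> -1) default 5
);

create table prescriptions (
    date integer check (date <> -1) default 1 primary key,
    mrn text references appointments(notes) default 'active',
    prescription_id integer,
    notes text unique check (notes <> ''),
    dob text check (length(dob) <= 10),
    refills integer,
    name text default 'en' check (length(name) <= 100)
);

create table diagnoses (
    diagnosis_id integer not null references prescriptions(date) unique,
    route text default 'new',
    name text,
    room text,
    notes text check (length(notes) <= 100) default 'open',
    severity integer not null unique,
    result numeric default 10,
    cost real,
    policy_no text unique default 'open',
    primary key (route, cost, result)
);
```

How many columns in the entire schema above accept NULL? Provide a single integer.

19

appointments: 6 nullable (room, duration, severity, route, name, specialty — PK (appointment_id) and explicit NOT NULL columns excluded).
physicians: 3 nullable (duration, refills, cost — PK (physician_id) and explicit NOT NULL columns excluded).
prescriptions: 6 nullable (mrn, prescription_id, notes, dob, refills, name — PK (date) and explicit NOT NULL columns excluded).
diagnoses: 4 nullable (name, room, notes, policy_no — PK (route, cost, result) and explicit NOT NULL columns excluded).
Total: 6 + 3 + 6 + 4 = 19.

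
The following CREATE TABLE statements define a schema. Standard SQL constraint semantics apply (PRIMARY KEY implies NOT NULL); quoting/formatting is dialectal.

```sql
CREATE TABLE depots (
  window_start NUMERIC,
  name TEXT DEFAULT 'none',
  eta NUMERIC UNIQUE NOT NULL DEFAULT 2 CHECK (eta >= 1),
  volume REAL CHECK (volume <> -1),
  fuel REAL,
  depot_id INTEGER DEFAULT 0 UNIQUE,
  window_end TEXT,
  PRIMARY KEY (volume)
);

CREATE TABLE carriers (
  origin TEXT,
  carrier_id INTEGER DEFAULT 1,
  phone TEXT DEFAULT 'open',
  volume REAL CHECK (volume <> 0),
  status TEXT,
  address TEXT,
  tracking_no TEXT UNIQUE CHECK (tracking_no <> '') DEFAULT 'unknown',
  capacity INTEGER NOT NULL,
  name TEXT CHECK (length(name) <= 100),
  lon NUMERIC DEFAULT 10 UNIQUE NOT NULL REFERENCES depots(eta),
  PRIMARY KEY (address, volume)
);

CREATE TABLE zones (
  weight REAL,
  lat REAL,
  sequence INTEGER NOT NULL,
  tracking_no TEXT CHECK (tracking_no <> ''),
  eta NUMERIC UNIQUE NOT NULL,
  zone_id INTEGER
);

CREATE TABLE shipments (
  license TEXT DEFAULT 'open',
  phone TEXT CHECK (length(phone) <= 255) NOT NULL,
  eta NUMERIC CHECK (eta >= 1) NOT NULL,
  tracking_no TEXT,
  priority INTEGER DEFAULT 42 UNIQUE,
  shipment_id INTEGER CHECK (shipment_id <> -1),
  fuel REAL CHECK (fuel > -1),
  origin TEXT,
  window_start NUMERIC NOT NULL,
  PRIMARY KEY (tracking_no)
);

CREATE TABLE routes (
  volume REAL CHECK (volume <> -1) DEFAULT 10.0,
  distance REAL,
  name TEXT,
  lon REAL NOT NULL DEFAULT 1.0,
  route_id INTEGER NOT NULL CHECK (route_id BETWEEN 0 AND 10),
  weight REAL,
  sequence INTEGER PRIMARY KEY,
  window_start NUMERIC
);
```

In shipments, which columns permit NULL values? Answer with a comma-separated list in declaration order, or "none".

- license: DEFAULT only fills an omitted column; an explicit NULL is still allowed → nullable.
- phone: declared NOT NULL → not nullable.
- eta: declared NOT NULL → not nullable.
- tracking_no: part of the PRIMARY KEY, which implies NOT NULL → not nullable.
- priority: UNIQUE does not imply NOT NULL → nullable.
- shipment_id: CHECK does not forbid NULL (a CHECK constraint passes when its expression is NULL) → nullable.
- fuel: CHECK does not forbid NULL (a CHECK constraint passes when its expression is NULL) → nullable.
- origin: no NOT NULL constraint applies → nullable.
- window_start: declared NOT NULL → not nullable.

license, priority, shipment_id, fuel, origin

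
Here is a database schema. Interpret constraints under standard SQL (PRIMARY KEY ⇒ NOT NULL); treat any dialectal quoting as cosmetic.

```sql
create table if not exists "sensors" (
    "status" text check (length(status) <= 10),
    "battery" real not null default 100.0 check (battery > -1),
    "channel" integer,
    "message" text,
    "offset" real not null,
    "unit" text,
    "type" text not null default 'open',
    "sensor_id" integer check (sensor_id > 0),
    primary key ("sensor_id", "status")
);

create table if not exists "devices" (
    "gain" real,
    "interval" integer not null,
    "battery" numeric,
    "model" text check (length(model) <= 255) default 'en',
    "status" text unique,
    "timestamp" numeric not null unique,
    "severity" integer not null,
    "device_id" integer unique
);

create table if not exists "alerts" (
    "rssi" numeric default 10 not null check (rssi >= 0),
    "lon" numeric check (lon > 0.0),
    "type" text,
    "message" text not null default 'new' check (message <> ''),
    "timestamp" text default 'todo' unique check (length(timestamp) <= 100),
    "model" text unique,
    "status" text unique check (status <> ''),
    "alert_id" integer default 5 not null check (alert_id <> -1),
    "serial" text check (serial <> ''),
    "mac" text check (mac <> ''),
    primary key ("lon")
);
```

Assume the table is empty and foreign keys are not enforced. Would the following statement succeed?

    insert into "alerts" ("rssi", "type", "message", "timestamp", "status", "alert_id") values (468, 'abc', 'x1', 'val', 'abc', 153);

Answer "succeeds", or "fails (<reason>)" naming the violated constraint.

fails (NOT NULL on lon)

lon is omitted from the column list and has no DEFAULT, so it would receive NULL.
But lon is part of the PRIMARY KEY (implied NOT NULL).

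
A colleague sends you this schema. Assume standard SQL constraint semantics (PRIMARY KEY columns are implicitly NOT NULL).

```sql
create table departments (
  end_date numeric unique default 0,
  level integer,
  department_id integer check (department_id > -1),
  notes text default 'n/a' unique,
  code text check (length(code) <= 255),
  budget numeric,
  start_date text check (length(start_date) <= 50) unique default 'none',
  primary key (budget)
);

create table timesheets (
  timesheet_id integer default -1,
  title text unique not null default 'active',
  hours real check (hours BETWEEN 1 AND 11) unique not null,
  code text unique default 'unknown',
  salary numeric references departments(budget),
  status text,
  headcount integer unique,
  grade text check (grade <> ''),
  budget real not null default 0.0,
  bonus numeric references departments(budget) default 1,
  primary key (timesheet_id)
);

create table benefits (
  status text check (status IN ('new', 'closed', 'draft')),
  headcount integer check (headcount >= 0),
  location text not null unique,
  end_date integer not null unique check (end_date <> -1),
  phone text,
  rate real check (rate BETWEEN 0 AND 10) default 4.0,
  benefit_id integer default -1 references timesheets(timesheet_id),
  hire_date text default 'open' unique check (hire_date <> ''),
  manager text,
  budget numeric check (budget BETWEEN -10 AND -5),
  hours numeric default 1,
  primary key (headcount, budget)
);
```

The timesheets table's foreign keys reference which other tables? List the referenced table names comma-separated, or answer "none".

departments

- salary REFERENCES departments(budget).
- bonus REFERENCES departments(budget).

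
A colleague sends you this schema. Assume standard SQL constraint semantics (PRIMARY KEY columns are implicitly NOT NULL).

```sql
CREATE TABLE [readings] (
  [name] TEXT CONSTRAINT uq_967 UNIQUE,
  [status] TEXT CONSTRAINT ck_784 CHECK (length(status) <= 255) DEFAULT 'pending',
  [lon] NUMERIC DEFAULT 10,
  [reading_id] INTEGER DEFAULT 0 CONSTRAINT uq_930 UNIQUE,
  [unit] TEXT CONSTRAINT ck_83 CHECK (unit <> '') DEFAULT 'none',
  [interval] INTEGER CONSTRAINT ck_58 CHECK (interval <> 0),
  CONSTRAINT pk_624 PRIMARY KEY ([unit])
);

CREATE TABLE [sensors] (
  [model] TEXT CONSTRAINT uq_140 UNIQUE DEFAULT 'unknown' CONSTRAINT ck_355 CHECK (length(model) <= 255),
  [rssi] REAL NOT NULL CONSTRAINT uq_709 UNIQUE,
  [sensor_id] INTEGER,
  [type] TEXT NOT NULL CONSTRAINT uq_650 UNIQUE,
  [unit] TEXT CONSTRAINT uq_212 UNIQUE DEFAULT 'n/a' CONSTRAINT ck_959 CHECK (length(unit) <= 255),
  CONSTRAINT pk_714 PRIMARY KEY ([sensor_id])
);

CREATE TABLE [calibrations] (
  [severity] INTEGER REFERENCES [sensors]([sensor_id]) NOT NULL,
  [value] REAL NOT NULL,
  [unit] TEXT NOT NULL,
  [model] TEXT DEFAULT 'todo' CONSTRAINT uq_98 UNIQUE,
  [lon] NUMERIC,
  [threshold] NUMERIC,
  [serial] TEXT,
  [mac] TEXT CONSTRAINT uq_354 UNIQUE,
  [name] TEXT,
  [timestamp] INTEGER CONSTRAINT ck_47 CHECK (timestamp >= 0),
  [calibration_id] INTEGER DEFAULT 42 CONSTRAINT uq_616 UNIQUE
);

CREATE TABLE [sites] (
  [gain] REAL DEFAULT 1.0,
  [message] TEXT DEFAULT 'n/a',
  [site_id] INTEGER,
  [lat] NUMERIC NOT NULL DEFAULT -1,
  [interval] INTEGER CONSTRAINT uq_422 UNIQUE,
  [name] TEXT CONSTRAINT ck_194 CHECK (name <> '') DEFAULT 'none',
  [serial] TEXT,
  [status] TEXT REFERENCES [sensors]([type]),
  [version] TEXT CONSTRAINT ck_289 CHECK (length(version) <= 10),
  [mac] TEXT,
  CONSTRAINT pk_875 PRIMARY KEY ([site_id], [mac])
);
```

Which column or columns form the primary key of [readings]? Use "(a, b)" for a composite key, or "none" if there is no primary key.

unit is declared PRIMARY KEY as a table-level PRIMARY KEY clause.

unit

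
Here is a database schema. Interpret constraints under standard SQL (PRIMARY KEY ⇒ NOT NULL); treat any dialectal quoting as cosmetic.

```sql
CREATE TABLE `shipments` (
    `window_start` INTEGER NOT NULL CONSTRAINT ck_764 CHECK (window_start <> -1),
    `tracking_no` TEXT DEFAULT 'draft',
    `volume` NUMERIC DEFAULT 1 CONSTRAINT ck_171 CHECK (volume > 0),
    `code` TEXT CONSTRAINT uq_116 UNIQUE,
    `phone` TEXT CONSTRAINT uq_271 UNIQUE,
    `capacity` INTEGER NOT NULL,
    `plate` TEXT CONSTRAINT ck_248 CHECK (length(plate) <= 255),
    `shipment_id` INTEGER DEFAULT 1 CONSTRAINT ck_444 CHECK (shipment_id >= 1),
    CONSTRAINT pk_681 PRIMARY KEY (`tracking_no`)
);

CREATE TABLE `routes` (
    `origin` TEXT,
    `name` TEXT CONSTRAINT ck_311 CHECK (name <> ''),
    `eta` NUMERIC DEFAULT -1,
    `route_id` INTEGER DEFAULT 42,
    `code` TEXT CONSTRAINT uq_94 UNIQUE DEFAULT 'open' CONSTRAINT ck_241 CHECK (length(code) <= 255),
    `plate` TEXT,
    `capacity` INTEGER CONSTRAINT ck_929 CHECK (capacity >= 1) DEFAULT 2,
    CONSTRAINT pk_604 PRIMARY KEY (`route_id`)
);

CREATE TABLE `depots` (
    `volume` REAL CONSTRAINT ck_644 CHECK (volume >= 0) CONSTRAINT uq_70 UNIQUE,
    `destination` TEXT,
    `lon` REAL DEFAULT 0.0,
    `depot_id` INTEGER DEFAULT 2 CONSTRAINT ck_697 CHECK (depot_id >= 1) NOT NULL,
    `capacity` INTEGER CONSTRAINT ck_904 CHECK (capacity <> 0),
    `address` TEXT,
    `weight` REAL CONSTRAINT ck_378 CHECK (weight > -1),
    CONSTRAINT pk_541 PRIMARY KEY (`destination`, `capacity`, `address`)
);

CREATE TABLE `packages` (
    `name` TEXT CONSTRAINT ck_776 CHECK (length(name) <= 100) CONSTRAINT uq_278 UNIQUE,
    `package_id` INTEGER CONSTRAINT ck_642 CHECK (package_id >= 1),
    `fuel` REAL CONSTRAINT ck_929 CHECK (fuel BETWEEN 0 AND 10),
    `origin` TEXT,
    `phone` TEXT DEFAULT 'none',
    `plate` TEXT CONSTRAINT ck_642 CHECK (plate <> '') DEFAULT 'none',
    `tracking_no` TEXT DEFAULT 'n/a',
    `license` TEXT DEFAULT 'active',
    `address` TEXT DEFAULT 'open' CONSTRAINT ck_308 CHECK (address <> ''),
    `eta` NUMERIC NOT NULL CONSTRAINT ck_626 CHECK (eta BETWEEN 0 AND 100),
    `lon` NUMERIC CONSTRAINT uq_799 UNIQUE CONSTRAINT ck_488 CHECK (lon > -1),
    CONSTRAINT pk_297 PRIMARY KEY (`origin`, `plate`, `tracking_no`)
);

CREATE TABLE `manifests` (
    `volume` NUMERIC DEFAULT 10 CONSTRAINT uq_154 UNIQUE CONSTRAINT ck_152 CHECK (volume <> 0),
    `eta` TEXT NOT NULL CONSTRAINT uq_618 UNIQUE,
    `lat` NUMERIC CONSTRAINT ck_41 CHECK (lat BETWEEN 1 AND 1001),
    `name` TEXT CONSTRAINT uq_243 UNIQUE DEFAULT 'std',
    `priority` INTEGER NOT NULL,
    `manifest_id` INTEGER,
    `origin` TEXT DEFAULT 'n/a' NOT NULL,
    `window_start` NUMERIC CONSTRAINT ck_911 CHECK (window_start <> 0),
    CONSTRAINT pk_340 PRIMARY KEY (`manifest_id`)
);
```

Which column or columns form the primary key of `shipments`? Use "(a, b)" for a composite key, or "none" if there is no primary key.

tracking_no is declared PRIMARY KEY as a table-level PRIMARY KEY clause.

tracking_no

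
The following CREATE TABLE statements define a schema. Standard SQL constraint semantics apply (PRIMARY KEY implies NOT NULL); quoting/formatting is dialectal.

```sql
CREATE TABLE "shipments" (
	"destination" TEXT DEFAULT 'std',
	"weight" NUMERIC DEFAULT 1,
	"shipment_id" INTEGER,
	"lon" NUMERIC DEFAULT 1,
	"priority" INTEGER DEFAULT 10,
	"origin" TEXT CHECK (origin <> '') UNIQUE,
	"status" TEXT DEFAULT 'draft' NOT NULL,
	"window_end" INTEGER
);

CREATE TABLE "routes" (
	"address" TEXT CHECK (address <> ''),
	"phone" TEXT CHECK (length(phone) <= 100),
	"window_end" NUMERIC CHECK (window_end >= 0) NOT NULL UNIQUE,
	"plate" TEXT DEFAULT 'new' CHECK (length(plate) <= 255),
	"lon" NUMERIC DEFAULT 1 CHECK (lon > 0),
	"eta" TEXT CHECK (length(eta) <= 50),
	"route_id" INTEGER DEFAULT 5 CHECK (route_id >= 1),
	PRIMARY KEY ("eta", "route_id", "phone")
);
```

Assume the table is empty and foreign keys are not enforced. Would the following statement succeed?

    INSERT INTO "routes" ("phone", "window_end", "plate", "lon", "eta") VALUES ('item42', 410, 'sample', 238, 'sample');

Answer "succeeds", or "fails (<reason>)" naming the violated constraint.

NOT NULL columns: eta is supplied; phone is supplied; route_id defaults to 5; window_end is supplied.
CHECK constraints: 'item42' satisfies (length(phone) <= 100); 410 satisfies (window_end >= 0); 'sample' satisfies (length(plate) <= 255); 238 satisfies (lon > 0); 'sample' satisfies (length(eta) <= 50).
No constraint is violated.

succeeds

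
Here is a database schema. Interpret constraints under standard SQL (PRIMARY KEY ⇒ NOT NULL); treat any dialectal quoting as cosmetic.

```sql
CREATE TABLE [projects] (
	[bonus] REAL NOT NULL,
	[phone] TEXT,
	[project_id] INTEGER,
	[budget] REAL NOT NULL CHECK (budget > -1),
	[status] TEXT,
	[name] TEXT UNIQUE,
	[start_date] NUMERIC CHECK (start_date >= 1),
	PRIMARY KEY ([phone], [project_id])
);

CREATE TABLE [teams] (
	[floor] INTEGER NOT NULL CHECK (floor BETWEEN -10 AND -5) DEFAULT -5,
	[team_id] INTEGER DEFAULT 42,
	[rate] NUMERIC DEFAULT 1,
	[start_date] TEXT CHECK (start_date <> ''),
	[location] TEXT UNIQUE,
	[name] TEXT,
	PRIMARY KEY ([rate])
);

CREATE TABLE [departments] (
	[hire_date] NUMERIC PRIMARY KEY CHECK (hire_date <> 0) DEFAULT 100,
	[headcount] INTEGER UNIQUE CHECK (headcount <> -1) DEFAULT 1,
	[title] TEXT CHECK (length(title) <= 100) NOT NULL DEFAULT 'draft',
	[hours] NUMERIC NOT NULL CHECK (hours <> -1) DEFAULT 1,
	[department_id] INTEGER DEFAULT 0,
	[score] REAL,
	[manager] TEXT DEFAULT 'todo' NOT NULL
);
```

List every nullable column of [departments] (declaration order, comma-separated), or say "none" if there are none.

headcount, department_id, score

- hire_date: part of the PRIMARY KEY, which implies NOT NULL → not nullable.
- headcount: CHECK does not forbid NULL (a CHECK constraint passes when its expression is NULL) → nullable.
- title: declared NOT NULL → not nullable.
- hours: declared NOT NULL → not nullable.
- department_id: DEFAULT only fills an omitted column; an explicit NULL is still allowed → nullable.
- score: no NOT NULL constraint applies → nullable.
- manager: declared NOT NULL → not nullable.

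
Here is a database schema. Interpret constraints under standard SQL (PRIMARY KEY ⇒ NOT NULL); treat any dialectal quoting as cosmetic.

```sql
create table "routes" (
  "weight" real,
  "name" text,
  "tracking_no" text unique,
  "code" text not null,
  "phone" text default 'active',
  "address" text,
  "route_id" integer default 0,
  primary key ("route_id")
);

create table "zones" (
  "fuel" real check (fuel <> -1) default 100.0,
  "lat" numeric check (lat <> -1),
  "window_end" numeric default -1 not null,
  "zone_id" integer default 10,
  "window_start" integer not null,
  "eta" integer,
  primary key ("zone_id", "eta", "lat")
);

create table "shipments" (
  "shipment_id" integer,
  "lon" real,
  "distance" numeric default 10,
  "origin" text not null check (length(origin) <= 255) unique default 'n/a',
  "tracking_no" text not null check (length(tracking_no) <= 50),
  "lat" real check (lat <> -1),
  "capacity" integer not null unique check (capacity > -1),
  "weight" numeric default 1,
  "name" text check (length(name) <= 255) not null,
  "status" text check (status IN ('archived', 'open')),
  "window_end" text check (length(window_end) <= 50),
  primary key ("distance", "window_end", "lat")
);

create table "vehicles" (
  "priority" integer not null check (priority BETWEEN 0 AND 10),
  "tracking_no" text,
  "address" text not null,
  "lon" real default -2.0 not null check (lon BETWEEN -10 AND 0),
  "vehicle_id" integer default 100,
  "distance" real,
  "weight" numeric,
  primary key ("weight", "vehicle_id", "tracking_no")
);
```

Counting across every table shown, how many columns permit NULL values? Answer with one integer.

11

routes: 5 nullable (weight, name, tracking_no, phone, address — PK (route_id) and explicit NOT NULL columns excluded).
zones: 1 nullable (fuel — PK (zone_id, eta, lat) and explicit NOT NULL columns excluded).
shipments: 4 nullable (shipment_id, lon, weight, status — PK (distance, window_end, lat) and explicit NOT NULL columns excluded).
vehicles: 1 nullable (distance — PK (weight, vehicle_id, tracking_no) and explicit NOT NULL columns excluded).
Total: 5 + 1 + 4 + 1 = 11.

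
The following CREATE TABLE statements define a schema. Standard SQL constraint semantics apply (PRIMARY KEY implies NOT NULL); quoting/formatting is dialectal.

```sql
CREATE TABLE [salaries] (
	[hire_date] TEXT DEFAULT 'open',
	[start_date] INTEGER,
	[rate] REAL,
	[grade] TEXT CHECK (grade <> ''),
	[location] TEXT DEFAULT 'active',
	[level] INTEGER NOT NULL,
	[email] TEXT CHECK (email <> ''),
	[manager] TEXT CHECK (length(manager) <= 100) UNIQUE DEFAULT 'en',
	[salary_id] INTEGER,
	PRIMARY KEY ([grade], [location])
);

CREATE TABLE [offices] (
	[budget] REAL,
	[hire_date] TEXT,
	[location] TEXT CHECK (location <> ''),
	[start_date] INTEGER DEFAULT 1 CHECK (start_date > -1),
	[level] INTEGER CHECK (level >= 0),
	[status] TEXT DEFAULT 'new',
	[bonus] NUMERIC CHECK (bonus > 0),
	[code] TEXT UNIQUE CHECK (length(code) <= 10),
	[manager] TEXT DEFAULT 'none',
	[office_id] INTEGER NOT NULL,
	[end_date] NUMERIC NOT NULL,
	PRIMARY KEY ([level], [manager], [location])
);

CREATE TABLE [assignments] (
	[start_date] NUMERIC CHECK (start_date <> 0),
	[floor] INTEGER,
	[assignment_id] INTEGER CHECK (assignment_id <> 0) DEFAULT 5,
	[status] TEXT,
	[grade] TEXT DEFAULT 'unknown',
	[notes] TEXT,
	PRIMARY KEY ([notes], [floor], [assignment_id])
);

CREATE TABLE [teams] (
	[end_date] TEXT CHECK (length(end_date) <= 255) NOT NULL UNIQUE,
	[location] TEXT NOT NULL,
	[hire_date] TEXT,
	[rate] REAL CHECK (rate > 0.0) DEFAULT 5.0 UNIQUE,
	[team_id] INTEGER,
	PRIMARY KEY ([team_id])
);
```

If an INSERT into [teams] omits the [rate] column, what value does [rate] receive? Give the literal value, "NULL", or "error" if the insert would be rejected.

5.0

rate has an explicit DEFAULT 5.0.
When the column is omitted from an INSERT, that default is used.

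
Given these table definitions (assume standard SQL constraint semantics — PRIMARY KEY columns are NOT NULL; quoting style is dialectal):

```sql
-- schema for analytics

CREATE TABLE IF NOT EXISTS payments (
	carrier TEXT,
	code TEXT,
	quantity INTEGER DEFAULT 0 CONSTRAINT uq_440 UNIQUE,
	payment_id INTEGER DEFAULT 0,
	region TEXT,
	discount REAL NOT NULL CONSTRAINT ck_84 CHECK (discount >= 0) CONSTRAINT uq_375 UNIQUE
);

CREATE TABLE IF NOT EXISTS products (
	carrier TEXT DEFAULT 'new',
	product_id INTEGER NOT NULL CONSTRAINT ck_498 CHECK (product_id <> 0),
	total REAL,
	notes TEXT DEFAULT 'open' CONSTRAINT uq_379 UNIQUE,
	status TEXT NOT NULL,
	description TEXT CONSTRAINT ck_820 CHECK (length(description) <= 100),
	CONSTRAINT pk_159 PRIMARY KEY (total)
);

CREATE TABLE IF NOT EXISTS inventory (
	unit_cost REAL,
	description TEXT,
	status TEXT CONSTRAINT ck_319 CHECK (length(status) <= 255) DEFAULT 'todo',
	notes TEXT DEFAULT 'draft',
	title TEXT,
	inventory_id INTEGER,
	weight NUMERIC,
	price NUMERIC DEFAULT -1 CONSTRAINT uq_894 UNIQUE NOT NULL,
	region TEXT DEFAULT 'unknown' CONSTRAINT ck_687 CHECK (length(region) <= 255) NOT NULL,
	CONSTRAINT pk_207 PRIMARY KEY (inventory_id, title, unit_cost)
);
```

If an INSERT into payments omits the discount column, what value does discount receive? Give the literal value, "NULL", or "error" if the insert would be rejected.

error

discount has no DEFAULT clause.
Omitting it would insert NULL, but it is declared NOT NULL, so the INSERT fails.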